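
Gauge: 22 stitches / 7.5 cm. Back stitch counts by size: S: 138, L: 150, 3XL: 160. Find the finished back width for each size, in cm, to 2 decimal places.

22/7.5 = 2.933 sts per cm.
S: 138 / 2.933 = 47.045 → 47.05 cm.
L: 150 / 2.933 = 51.136 → 51.14 cm.
3XL: 160 / 2.933 = 54.545 → 54.55 cm.

S 47.05 cm; L 51.14 cm; 3XL 54.55 cm.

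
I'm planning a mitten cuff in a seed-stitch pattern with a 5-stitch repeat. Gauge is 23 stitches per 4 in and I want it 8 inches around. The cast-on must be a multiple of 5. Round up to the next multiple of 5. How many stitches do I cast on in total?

23 / 4 = 5.75 sts per inch.
8 × 5.75 = 46.00 sts.
Next multiple of 5: 50.

50 stitches.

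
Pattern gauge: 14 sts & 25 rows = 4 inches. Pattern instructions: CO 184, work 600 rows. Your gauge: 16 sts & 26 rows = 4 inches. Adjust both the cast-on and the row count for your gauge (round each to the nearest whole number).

Cast on 210 stitches; work 624 rows.

Stitches: 184 × 16/14 = 210.29 → 210.
Rows: 600 × 26/25 = 624.00 → 624.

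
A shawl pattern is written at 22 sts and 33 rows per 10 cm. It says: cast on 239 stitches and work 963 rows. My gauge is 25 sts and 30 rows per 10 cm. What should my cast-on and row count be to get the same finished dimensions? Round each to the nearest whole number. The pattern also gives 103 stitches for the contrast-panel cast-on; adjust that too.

Cast on 272 stitches; work 875 rows; contrast-panel cast-on 117 stitches.

Stitches: 239 × 25/22 = 271.59 → 272.
Rows: 963 × 30/33 = 875.45 → 875.
contrast-panel cast-on: 103 × 25/22 = 117.05 → 117.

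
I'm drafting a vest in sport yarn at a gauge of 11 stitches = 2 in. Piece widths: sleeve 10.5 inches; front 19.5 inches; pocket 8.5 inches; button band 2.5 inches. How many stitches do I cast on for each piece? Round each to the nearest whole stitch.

sleeve 58; front 107; pocket 47; button band 14.

Rate = 11/2 = 5.5 sts per in.
sleeve: 10.5 × 5.5 = 57.75 → 58.
front: 19.5 × 5.5 = 107.25 → 107.
pocket: 8.5 × 5.5 = 46.75 → 47.
button band: 2.5 × 5.5 = 13.75 → 14.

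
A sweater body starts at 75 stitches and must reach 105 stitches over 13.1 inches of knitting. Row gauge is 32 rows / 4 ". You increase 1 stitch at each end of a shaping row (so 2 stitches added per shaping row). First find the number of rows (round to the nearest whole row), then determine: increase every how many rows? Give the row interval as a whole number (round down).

Rows = 13.1 × 8 = 104.8 → 105 rows.
Stitches to add: 30 → 15 shaping rows (at 2 st each).
105 / 15 = 7.00 → every 7 rows.

Increase every 7th row.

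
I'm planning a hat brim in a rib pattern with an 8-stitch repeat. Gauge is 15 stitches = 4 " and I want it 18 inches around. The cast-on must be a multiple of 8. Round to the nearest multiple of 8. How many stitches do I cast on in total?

15 / 4 = 3.75 sts per inch.
18 × 3.75 = 67.50 sts.
Nearest multiple of 8: 64.

Cast on 64 stitches.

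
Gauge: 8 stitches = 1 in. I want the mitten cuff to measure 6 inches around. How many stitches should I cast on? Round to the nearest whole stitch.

48 stitches.

8 stitches / 1 in = 8 stitches per inch.
6 × 8 = 48.00 stitches.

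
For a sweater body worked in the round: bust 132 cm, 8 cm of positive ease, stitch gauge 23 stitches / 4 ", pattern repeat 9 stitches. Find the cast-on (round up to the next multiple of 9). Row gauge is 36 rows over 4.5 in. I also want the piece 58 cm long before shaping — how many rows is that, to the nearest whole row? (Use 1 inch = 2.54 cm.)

Cast on 324 stitches; work 183 rows.

Finished = 132 + 8 = 140 cm.
140 cm × 1/2.54 = 55.12 inches.
23/4 = 5.75 sts per in; 55.12 × 5.75 = 316.93 sts.
Next multiple of 9 → 324.
58 cm = 22.83 inches; × 8 = 182.68 → 183 rows.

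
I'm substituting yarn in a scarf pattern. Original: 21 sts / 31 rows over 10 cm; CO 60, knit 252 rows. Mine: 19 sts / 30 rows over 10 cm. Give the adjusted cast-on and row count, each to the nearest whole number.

Stitches: 60 × 19/21 = 54.29 → 54.
Rows: 252 × 30/31 = 243.87 → 244.

Cast on 54 stitches; work 244 rows.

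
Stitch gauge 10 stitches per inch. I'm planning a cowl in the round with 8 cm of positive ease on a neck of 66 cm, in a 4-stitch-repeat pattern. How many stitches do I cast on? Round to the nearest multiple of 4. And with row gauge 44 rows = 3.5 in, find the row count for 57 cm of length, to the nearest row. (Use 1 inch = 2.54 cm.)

Finished = 66 + 8 = 74 cm.
74 cm × 1/2.54 = 29.13 inches.
10/1 = 10 sts per in; 29.13 × 10 = 291.34 sts.
Nearest multiple of 4 → 292.
57 cm = 22.44 inches; × 12.571 = 282.11 → 282 rows.

Cast on 292 stitches; work 282 rows.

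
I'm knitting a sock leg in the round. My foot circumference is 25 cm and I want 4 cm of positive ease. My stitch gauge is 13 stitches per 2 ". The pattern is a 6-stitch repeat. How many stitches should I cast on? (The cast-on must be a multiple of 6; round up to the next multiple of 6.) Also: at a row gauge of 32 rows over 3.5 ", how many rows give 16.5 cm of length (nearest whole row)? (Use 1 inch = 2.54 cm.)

Finished = 25 + 4 = 29 cm.
29 cm × 1/2.54 = 11.42 inches.
13/2 = 6.5 sts per in; 11.42 × 6.5 = 74.21 sts.
Next multiple of 6 → 78.
16.5 cm = 6.50 inches; × 9.143 = 59.39 → 59 rows.

Cast on 78 stitches; work 59 rows.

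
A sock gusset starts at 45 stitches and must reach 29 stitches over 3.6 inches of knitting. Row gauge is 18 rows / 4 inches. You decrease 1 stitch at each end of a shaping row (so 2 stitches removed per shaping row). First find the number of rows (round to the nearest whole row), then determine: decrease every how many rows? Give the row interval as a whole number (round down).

Rows = 3.6 × 4.5 = 16.2 → 16 rows.
Stitches to remove: 16 → 8 shaping rows (at 2 st each).
16 / 8 = 2.00 → every 2 rows.

Decrease every 2nd row.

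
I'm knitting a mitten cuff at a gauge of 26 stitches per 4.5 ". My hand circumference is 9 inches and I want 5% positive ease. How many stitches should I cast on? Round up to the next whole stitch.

55 stitches.

Finished = 9 × 1.05 = 9.45 in.
26 / 4.5 = 5.778 sts per inch.
9.45 × 5.778 = 54.60 sts.
→ 55 sts.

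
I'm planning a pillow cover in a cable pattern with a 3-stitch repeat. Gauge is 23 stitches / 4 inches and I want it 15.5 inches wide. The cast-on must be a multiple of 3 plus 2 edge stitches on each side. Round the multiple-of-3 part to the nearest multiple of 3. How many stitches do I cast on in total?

23 / 4 = 5.75 sts per inch.
15.5 × 5.75 = 89.12 sts.
Less 4 edge sts → 85.12 for the repeat.
Nearest multiple of 3: 84.
Add back 4 edge sts → 88.

CO 88 sts.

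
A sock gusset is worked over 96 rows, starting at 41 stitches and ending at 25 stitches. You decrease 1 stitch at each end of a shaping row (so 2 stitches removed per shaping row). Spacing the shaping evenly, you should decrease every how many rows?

Decrease every 12th row.

Stitches to remove: |25 − 41| = 16.
Shaping rows needed: 16 / 2 = 8.
96 rows / 8 = every 12 rows.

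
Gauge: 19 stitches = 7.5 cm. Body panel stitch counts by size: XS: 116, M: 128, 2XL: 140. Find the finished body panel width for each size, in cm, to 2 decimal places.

19/7.5 = 2.533 sts per cm.
XS: 116 / 2.533 = 45.789 → 45.79 cm.
M: 128 / 2.533 = 50.526 → 50.53 cm.
2XL: 140 / 2.533 = 55.263 → 55.26 cm.

XS 45.79 cm; M 50.53 cm; 2XL 55.26 cm.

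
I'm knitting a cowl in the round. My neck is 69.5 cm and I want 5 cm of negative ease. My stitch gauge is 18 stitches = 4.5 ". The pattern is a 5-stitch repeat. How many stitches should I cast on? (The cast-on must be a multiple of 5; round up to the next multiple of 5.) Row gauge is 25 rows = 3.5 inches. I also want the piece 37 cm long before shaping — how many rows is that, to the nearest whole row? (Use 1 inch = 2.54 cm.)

Finished = 69.5 − 5 = 64.5 cm.
64.5 cm × 1/2.54 = 25.39 inches.
18/4.5 = 4 sts per in; 25.39 × 4 = 101.57 sts.
Next multiple of 5 → 105.
37 cm = 14.57 inches; × 7.143 = 104.05 → 104 rows.

Cast on 105 stitches; work 104 rows.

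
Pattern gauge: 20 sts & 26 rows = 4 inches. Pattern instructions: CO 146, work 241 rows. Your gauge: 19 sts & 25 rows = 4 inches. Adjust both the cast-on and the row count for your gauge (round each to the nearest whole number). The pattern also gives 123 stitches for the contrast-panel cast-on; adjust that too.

Stitches: 146 × 19/20 = 138.70 → 139.
Rows: 241 × 25/26 = 231.73 → 232.
contrast-panel cast-on: 123 × 19/20 = 116.85 → 117.

Cast on 139 stitches; work 232 rows; contrast-panel cast-on 117 stitches.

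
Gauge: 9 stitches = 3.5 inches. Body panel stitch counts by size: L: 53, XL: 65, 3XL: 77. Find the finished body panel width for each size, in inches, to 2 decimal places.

9/3.5 = 2.571 sts per in.
L: 53 / 2.571 = 20.611 → 20.61 in.
XL: 65 / 2.571 = 25.278 → 25.28 in.
3XL: 77 / 2.571 = 29.944 → 29.94 in.

L 20.61 inches; XL 25.28 inches; 3XL 29.94 inches.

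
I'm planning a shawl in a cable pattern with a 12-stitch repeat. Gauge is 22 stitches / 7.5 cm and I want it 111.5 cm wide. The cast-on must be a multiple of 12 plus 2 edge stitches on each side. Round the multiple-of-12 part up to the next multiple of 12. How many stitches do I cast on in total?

CO 328 sts.

22 / 7.5 = 2.933 sts per cm.
111.5 × 2.933 = 327.07 sts.
Less 4 edge sts → 323.07 for the repeat.
Next multiple of 12: 324.
Add back 4 edge sts → 328.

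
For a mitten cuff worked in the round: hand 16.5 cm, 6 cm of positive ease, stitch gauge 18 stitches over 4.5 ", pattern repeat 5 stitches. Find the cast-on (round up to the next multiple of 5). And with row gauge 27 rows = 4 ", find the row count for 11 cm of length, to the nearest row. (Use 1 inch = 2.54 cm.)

Finished = 16.5 + 6 = 22.5 cm.
22.5 cm × 1/2.54 = 8.86 inches.
18/4.5 = 4 sts per in; 8.86 × 4 = 35.43 sts.
Next multiple of 5 → 40.
11 cm = 4.33 inches; × 6.75 = 29.23 → 29 rows.

Cast on 40 stitches; work 29 rows.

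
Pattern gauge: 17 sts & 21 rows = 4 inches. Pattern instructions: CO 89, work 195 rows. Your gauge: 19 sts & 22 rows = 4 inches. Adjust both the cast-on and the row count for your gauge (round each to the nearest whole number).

Cast on 99 stitches; work 204 rows.

Stitches: 89 × 19/17 = 99.47 → 99.
Rows: 195 × 22/21 = 204.29 → 204.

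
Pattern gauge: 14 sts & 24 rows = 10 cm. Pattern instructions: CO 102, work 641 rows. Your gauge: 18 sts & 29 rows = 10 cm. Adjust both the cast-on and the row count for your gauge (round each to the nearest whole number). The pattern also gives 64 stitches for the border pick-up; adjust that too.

Stitches: 102 × 18/14 = 131.14 → 131.
Rows: 641 × 29/24 = 774.54 → 775.
border pick-up: 64 × 18/14 = 82.29 → 82.

Cast on 131 stitches; work 775 rows; border pick-up 82 stitches.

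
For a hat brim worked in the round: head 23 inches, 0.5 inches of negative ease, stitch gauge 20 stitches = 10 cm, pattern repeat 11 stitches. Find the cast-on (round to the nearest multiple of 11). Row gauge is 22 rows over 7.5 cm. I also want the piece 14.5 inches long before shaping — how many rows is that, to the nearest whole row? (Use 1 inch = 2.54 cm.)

Cast on 110 stitches; work 108 rows.

Finished = 23 − 0.5 = 22.5 inches.
22.5 inches × 2.54 = 57.15 cm.
20/10 = 2 sts per cm; 57.15 × 2 = 114.30 sts.
Nearest multiple of 11 → 110.
14.5 inches = 36.83 cm; × 2.933 = 108.03 → 108 rows.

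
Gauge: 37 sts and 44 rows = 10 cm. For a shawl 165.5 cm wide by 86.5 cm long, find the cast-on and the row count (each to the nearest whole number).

Cast on 612 stitches and work 381 rows.

Stitch gauge = 37/10 = 3.7 sts/cm; 165.5 × 3.7 = 612.35 → 612 sts.
Row gauge = 44/10 = 4.4 rows/cm; 86.5 × 4.4 = 380.60 → 381 rows.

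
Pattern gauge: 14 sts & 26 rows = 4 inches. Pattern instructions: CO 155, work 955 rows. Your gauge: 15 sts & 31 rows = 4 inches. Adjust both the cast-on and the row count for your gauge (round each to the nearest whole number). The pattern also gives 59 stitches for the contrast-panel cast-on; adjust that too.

Stitches: 155 × 15/14 = 166.07 → 166.
Rows: 955 × 31/26 = 1138.65 → 1139.
contrast-panel cast-on: 59 × 15/14 = 63.21 → 63.

Cast on 166 stitches; work 1139 rows; contrast-panel cast-on 63 stitches.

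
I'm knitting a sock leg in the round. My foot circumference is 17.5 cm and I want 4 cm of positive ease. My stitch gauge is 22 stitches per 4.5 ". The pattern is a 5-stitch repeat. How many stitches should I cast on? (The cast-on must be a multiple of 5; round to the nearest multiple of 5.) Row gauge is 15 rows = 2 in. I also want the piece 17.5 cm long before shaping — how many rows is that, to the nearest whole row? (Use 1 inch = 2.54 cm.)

Finished = 17.5 + 4 = 21.5 cm.
21.5 cm × 1/2.54 = 8.46 inches.
22/4.5 = 4.889 sts per in; 8.46 × 4.889 = 41.38 sts.
Nearest multiple of 5 → 40.
17.5 cm = 6.89 inches; × 7.5 = 51.67 → 52 rows.

Cast on 40 stitches; work 52 rows.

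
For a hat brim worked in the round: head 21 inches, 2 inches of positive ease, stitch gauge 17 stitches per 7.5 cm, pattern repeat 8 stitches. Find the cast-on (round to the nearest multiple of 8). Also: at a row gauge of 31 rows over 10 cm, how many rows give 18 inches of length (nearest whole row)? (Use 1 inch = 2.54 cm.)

Cast on 136 stitches; work 142 rows.

Finished = 21 + 2 = 23 inches.
23 inches × 2.54 = 58.42 cm.
17/7.5 = 2.267 sts per cm; 58.42 × 2.267 = 132.42 sts.
Nearest multiple of 8 → 136.
18 inches = 45.72 cm; × 3.1 = 141.73 → 142 rows.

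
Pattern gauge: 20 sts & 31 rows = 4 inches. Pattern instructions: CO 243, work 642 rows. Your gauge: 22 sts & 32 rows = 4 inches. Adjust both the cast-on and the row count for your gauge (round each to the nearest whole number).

Cast on 267 stitches; work 663 rows.

Stitches: 243 × 22/20 = 267.30 → 267.
Rows: 642 × 32/31 = 662.71 → 663.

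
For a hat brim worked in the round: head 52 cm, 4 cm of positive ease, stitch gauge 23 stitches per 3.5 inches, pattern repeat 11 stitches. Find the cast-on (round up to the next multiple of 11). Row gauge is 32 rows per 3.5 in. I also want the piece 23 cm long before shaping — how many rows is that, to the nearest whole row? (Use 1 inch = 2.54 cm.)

Cast on 154 stitches; work 83 rows.

Finished = 52 + 4 = 56 cm.
56 cm × 1/2.54 = 22.05 inches.
23/3.5 = 6.571 sts per in; 22.05 × 6.571 = 144.88 sts.
Next multiple of 11 → 154.
23 cm = 9.06 inches; × 9.143 = 82.79 → 83 rows.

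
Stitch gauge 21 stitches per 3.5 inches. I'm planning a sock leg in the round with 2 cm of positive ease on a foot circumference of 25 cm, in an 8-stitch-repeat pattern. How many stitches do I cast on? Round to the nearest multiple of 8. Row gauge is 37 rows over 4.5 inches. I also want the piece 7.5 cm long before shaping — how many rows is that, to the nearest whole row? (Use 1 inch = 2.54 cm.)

Finished = 25 + 2 = 27 cm.
27 cm × 1/2.54 = 10.63 inches.
21/3.5 = 6 sts per in; 10.63 × 6 = 63.78 sts.
Nearest multiple of 8 → 64.
7.5 cm = 2.95 inches; × 8.222 = 24.28 → 24 rows.

Cast on 64 stitches; work 24 rows.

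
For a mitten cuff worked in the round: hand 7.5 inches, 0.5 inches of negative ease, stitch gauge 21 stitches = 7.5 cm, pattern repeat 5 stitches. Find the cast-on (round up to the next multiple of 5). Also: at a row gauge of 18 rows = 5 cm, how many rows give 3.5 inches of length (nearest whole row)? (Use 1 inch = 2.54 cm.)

Finished = 7.5 − 0.5 = 7 inches.
7 inches × 2.54 = 17.78 cm.
21/7.5 = 2.8 sts per cm; 17.78 × 2.8 = 49.78 sts.
Next multiple of 5 → 50.
3.5 inches = 8.89 cm; × 3.6 = 32.00 → 32 rows.

Cast on 50 stitches; work 32 rows.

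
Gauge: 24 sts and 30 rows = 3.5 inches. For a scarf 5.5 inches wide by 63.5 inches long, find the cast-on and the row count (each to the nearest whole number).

Cast on 38 stitches and work 544 rows.

Stitch gauge = 24/3.5 = 6.857 sts/in; 5.5 × 6.857 = 37.71 → 38 sts.
Row gauge = 30/3.5 = 8.571 rows/in; 63.5 × 8.571 = 544.29 → 544 rows.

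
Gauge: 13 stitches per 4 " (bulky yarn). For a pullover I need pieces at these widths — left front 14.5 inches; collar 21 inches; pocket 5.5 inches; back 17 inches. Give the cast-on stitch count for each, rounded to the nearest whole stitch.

left front 47; collar 68; pocket 18; back 55.

Rate = 13/4 = 3.25 sts per in.
left front: 14.5 × 3.25 = 47.12 → 47.
collar: 21 × 3.25 = 68.25 → 68.
pocket: 5.5 × 3.25 = 17.88 → 18.
back: 17 × 3.25 = 55.25 → 55.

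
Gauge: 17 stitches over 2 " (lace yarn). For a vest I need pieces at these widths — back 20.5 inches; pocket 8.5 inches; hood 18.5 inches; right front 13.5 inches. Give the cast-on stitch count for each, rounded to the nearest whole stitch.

back 174; pocket 72; hood 157; right front 115.

Rate = 17/2 = 8.5 sts per in.
back: 20.5 × 8.5 = 174.25 → 174.
pocket: 8.5 × 8.5 = 72.25 → 72.
hood: 18.5 × 8.5 = 157.25 → 157.
right front: 13.5 × 8.5 = 114.75 → 115.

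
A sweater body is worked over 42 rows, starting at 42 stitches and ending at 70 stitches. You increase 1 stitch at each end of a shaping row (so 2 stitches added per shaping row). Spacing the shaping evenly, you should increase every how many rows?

Stitches to add: |70 − 42| = 28.
Shaping rows needed: 28 / 2 = 14.
42 rows / 14 = every 3 rows.

Increase every 3rd row.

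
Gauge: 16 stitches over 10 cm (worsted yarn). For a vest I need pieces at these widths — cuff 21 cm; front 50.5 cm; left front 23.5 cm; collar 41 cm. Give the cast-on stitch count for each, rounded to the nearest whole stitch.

Rate = 16/10 = 1.6 sts per cm.
cuff: 21 × 1.6 = 33.60 → 34.
front: 50.5 × 1.6 = 80.80 → 81.
left front: 23.5 × 1.6 = 37.60 → 38.
collar: 41 × 1.6 = 65.60 → 66.

cuff 34; front 81; left front 38; collar 66.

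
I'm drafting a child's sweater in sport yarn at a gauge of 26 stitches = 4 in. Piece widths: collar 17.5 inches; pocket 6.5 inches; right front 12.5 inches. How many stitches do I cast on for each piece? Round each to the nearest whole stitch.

Rate = 26/4 = 6.5 sts per in.
collar: 17.5 × 6.5 = 113.75 → 114.
pocket: 6.5 × 6.5 = 42.25 → 42.
right front: 12.5 × 6.5 = 81.25 → 81.

collar 114; pocket 42; right front 81.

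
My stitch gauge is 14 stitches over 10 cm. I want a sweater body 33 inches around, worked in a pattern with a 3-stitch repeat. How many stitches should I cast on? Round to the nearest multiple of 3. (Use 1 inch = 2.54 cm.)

117 stitches.

33 in = 33 × 2.54 = 83.82 cm.
14 / 10 = 1.4 sts/cm.
83.82 × 1.4 = 117.35 sts.
→ 117.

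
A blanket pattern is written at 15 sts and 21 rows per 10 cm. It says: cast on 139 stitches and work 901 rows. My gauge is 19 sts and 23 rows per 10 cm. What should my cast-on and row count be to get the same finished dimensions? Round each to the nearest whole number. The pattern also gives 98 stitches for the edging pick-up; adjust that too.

Cast on 176 stitches; work 987 rows; edging pick-up 124 stitches.

Stitches: 139 × 19/15 = 176.07 → 176.
Rows: 901 × 23/21 = 986.81 → 987.
edging pick-up: 98 × 19/15 = 124.13 → 124.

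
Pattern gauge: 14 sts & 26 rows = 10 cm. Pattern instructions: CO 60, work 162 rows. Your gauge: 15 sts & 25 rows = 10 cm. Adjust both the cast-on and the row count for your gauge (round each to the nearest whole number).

Stitches: 60 × 15/14 = 64.29 → 64.
Rows: 162 × 25/26 = 155.77 → 156.

Cast on 64 stitches; work 156 rows.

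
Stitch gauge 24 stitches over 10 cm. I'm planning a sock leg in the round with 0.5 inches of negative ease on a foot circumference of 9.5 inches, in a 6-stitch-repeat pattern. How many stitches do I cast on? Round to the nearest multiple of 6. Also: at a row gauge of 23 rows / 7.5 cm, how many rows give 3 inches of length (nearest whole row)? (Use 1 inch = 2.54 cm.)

Cast on 54 stitches; work 23 rows.

Finished = 9.5 − 0.5 = 9 inches.
9 inches × 2.54 = 22.86 cm.
24/10 = 2.4 sts per cm; 22.86 × 2.4 = 54.86 sts.
Nearest multiple of 6 → 54.
3 inches = 7.62 cm; × 3.067 = 23.37 → 23 rows.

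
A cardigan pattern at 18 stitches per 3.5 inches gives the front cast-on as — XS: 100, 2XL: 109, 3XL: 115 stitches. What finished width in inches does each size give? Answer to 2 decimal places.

XS 19.44 inches; 2XL 21.19 inches; 3XL 22.36 inches.

18/3.5 = 5.143 sts per in.
XS: 100 / 5.143 = 19.444 → 19.44 in.
2XL: 109 / 5.143 = 21.194 → 21.19 in.
3XL: 115 / 5.143 = 22.361 → 22.36 in.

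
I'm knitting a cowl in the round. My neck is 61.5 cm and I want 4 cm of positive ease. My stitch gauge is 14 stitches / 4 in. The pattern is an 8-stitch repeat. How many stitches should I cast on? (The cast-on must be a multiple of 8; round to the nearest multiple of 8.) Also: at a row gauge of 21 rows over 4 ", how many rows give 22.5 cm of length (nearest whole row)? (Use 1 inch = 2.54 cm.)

Cast on 88 stitches; work 47 rows.

Finished = 61.5 + 4 = 65.5 cm.
65.5 cm × 1/2.54 = 25.79 inches.
14/4 = 3.5 sts per in; 25.79 × 3.5 = 90.26 sts.
Nearest multiple of 8 → 88.
22.5 cm = 8.86 inches; × 5.25 = 46.51 → 47 rows.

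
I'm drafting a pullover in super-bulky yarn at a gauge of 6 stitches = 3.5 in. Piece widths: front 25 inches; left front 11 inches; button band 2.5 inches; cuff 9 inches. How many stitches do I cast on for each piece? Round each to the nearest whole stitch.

front 43; left front 19; button band 4; cuff 15.

Rate = 6/3.5 = 1.714 sts per in.
front: 25 × 1.714 = 42.86 → 43.
left front: 11 × 1.714 = 18.86 → 19.
button band: 2.5 × 1.714 = 4.29 → 4.
cuff: 9 × 1.714 = 15.43 → 15.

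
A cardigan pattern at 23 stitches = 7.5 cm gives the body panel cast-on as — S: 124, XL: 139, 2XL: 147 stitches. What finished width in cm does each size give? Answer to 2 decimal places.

23/7.5 = 3.067 sts per cm.
S: 124 / 3.067 = 40.435 → 40.43 cm.
XL: 139 / 3.067 = 45.326 → 45.33 cm.
2XL: 147 / 3.067 = 47.935 → 47.93 cm.

S 40.43 cm; XL 45.33 cm; 2XL 47.93 cm.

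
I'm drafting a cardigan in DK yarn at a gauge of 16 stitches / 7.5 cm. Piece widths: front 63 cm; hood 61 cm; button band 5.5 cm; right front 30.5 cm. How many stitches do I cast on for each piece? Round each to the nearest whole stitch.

front 134; hood 130; button band 12; right front 65.

Rate = 16/7.5 = 2.133 sts per cm.
front: 63 × 2.133 = 134.40 → 134.
hood: 61 × 2.133 = 130.13 → 130.
button band: 5.5 × 2.133 = 11.73 → 12.
right front: 30.5 × 2.133 = 65.07 → 65.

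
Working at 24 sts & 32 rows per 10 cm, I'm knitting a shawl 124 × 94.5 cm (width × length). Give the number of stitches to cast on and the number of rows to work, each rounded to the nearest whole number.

Stitch gauge = 24/10 = 2.4 sts/cm; 124 × 2.4 = 297.60 → 298 sts.
Row gauge = 32/10 = 3.2 rows/cm; 94.5 × 3.2 = 302.40 → 302 rows.

Cast on 298 stitches and work 302 rows.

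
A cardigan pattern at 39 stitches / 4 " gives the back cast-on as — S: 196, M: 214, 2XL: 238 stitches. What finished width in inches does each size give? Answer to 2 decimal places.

S 20.10 inches; M 21.95 inches; 2XL 24.41 inches.

39/4 = 9.75 sts per in.
S: 196 / 9.75 = 20.103 → 20.10 in.
M: 214 / 9.75 = 21.949 → 21.95 in.
2XL: 238 / 9.75 = 24.410 → 24.41 in.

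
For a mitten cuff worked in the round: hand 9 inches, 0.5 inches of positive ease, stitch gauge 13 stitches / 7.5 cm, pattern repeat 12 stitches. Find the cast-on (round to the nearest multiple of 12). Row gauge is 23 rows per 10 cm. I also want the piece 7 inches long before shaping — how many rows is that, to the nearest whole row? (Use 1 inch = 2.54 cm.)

Cast on 36 stitches; work 41 rows.

Finished = 9 + 0.5 = 9.5 inches.
9.5 inches × 2.54 = 24.13 cm.
13/7.5 = 1.733 sts per cm; 24.13 × 1.733 = 41.83 sts.
Nearest multiple of 12 → 36.
7 inches = 17.78 cm; × 2.3 = 40.89 → 41 rows.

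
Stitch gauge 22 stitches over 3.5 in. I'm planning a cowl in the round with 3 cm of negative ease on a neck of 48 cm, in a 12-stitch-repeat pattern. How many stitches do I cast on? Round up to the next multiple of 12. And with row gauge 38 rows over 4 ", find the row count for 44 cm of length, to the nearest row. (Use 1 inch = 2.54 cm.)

Cast on 120 stitches; work 165 rows.

Finished = 48 − 3 = 45 cm.
45 cm × 1/2.54 = 17.72 inches.
22/3.5 = 6.286 sts per in; 17.72 × 6.286 = 111.36 sts.
Next multiple of 12 → 120.
44 cm = 17.32 inches; × 9.5 = 164.57 → 165 rows.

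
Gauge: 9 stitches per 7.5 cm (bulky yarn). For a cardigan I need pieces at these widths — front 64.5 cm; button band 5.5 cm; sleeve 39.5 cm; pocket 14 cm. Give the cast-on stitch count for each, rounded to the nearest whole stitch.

Rate = 9/7.5 = 1.2 sts per cm.
front: 64.5 × 1.2 = 77.40 → 77.
button band: 5.5 × 1.2 = 6.60 → 7.
sleeve: 39.5 × 1.2 = 47.40 → 47.
pocket: 14 × 1.2 = 16.80 → 17.

front 77; button band 7; sleeve 47; pocket 17.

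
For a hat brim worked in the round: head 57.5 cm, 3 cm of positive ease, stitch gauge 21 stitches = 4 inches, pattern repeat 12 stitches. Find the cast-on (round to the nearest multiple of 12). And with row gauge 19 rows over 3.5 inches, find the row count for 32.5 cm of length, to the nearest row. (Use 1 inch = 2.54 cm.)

Finished = 57.5 + 3 = 60.5 cm.
60.5 cm × 1/2.54 = 23.82 inches.
21/4 = 5.25 sts per in; 23.82 × 5.25 = 125.05 sts.
Nearest multiple of 12 → 120.
32.5 cm = 12.80 inches; × 5.429 = 69.46 → 69 rows.

Cast on 120 stitches; work 69 rows.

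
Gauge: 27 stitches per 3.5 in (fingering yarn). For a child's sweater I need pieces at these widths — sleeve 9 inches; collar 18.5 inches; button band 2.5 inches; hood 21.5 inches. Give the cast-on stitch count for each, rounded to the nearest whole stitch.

sleeve 69; collar 143; button band 19; hood 166.

Rate = 27/3.5 = 7.714 sts per in.
sleeve: 9 × 7.714 = 69.43 → 69.
collar: 18.5 × 7.714 = 142.71 → 143.
button band: 2.5 × 7.714 = 19.29 → 19.
hood: 21.5 × 7.714 = 165.86 → 166.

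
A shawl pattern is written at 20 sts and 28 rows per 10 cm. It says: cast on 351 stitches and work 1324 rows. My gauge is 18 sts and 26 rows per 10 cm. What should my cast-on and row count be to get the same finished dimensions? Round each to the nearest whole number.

Cast on 316 stitches; work 1229 rows.

Stitches: 351 × 18/20 = 315.90 → 316.
Rows: 1324 × 26/28 = 1229.43 → 1229.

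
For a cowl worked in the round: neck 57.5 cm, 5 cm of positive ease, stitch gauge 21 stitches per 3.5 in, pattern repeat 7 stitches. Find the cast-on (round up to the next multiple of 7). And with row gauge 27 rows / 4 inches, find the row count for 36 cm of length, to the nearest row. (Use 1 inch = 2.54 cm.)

Cast on 154 stitches; work 96 rows.

Finished = 57.5 + 5 = 62.5 cm.
62.5 cm × 1/2.54 = 24.61 inches.
21/3.5 = 6 sts per in; 24.61 × 6 = 147.64 sts.
Next multiple of 7 → 154.
36 cm = 14.17 inches; × 6.75 = 95.67 → 96 rows.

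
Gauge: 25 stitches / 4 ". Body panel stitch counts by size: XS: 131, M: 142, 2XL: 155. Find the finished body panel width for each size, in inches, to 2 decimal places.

XS 20.96 inches; M 22.72 inches; 2XL 24.80 inches.

25/4 = 6.25 sts per in.
XS: 131 / 6.25 = 20.960 → 20.96 in.
M: 142 / 6.25 = 22.720 → 22.72 in.
2XL: 155 / 6.25 = 24.800 → 24.80 in.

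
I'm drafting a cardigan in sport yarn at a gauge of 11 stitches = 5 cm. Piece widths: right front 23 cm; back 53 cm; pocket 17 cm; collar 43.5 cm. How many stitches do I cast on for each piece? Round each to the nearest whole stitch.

right front 51; back 117; pocket 37; collar 96.

Rate = 11/5 = 2.2 sts per cm.
right front: 23 × 2.2 = 50.60 → 51.
back: 53 × 2.2 = 116.60 → 117.
pocket: 17 × 2.2 = 37.40 → 37.
collar: 43.5 × 2.2 = 95.70 → 96.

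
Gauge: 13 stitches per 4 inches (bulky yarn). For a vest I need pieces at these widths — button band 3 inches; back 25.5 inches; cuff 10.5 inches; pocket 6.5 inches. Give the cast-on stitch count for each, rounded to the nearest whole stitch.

Rate = 13/4 = 3.25 sts per in.
button band: 3 × 3.25 = 9.75 → 10.
back: 25.5 × 3.25 = 82.88 → 83.
cuff: 10.5 × 3.25 = 34.12 → 34.
pocket: 6.5 × 3.25 = 21.12 → 21.

button band 10; back 83; cuff 34; pocket 21.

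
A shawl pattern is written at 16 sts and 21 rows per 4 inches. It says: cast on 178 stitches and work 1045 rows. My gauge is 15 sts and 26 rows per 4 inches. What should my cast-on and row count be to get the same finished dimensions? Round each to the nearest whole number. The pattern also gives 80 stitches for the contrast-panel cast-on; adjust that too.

Stitches: 178 × 15/16 = 166.88 → 167.
Rows: 1045 × 26/21 = 1293.81 → 1294.
contrast-panel cast-on: 80 × 15/16 = 75.00 → 75.

Cast on 167 stitches; work 1294 rows; contrast-panel cast-on 75 stitches.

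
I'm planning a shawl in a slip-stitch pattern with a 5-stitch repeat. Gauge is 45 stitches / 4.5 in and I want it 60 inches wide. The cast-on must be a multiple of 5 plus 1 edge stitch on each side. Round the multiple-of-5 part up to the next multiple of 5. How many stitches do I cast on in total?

45 / 4.5 = 10 sts per inch.
60 × 10 = 600.00 sts.
Less 2 edge sts → 598.00 for the repeat.
Next multiple of 5: 600.
Add back 2 edge sts → 602.

CO 602 sts.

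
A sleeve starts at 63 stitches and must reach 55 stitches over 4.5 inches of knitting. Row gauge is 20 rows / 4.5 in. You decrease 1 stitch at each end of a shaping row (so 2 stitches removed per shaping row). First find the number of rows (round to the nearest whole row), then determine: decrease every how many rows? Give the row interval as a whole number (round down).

Rows = 4.5 × 4.444 = 20.0 → 20 rows.
Stitches to remove: 8 → 4 shaping rows (at 2 st each).
20 / 4 = 5.00 → every 5 rows.

Decrease every 5th row.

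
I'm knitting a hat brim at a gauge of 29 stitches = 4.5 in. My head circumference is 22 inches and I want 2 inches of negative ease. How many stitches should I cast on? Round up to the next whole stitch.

Finished = 22 − 2 = 20 in.
29 / 4.5 = 6.444 sts per inch.
20.00 × 6.444 = 128.89 sts.
→ 129 sts.

129 stitches.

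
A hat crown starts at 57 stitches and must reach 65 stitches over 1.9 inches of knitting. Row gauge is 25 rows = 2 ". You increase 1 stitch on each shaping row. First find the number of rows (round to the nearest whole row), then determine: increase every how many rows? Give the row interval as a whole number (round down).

Increase every 3rd row.

Rows = 1.9 × 12.5 = 23.8 → 24 rows.
Stitches to add: 8 → 8 shaping rows (at 1 st each).
24 / 8 = 3.00 → every 3 rows.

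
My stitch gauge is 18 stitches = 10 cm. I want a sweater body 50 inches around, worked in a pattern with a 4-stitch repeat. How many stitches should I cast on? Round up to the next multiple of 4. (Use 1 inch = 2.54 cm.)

50 in = 50 × 2.54 = 127.00 cm.
18 / 10 = 1.8 sts/cm.
127.00 × 1.8 = 228.60 sts.
→ 232.

CO 232 sts.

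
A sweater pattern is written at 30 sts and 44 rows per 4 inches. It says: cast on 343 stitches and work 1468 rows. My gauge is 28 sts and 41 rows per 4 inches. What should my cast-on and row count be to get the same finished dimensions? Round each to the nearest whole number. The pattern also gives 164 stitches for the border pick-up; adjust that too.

Stitches: 343 × 28/30 = 320.13 → 320.
Rows: 1468 × 41/44 = 1367.91 → 1368.
border pick-up: 164 × 28/30 = 153.07 → 153.

Cast on 320 stitches; work 1368 rows; border pick-up 153 stitches.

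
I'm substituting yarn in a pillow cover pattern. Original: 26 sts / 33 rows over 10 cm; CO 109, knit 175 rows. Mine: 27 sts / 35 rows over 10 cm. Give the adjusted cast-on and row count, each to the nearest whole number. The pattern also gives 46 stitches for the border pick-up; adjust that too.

Cast on 113 stitches; work 186 rows; border pick-up 48 stitches.

Stitches: 109 × 27/26 = 113.19 → 113.
Rows: 175 × 35/33 = 185.61 → 186.
border pick-up: 46 × 27/26 = 47.77 → 48.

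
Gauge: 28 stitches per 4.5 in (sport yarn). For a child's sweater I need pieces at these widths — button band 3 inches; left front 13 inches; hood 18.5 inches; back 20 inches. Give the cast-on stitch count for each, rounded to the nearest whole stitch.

button band 19; left front 81; hood 115; back 124.

Rate = 28/4.5 = 6.222 sts per in.
button band: 3 × 6.222 = 18.67 → 19.
left front: 13 × 6.222 = 80.89 → 81.
hood: 18.5 × 6.222 = 115.11 → 115.
back: 20 × 6.222 = 124.44 → 124.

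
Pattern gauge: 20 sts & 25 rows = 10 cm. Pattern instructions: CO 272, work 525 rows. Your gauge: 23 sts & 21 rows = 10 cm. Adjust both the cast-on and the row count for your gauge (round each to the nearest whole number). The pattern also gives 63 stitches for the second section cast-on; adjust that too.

Stitches: 272 × 23/20 = 312.80 → 313.
Rows: 525 × 21/25 = 441.00 → 441.
second section cast-on: 63 × 23/20 = 72.45 → 72.

Cast on 313 stitches; work 441 rows; second section cast-on 72 stitches.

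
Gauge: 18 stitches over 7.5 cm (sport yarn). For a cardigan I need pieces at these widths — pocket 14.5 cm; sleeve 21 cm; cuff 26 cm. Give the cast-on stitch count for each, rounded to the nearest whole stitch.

pocket 35; sleeve 50; cuff 62.

Rate = 18/7.5 = 2.4 sts per cm.
pocket: 14.5 × 2.4 = 34.80 → 35.
sleeve: 21 × 2.4 = 50.40 → 50.
cuff: 26 × 2.4 = 62.40 → 62.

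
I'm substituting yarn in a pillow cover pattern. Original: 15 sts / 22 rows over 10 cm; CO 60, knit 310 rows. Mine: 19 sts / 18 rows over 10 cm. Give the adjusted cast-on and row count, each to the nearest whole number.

Stitches: 60 × 19/15 = 76.00 → 76.
Rows: 310 × 18/22 = 253.64 → 254.

Cast on 76 stitches; work 254 rows.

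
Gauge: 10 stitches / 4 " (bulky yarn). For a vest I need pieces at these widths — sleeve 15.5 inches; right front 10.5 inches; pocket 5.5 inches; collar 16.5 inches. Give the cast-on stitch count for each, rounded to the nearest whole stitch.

sleeve 39; right front 26; pocket 14; collar 41.

Rate = 10/4 = 2.5 sts per in.
sleeve: 15.5 × 2.5 = 38.75 → 39.
right front: 10.5 × 2.5 = 26.25 → 26.
pocket: 5.5 × 2.5 = 13.75 → 14.
collar: 16.5 × 2.5 = 41.25 → 41.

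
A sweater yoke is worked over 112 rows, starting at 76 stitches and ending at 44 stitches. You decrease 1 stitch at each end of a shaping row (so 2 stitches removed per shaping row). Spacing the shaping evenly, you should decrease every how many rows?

Stitches to remove: |44 − 76| = 32.
Shaping rows needed: 32 / 2 = 16.
112 rows / 16 = every 7 rows.

Decrease every 7th row.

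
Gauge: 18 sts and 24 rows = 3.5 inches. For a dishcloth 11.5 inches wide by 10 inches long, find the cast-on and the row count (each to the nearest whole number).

Cast on 59 stitches and work 69 rows.

Stitch gauge = 18/3.5 = 5.143 sts/in; 11.5 × 5.143 = 59.14 → 59 sts.
Row gauge = 24/3.5 = 6.857 rows/in; 10 × 6.857 = 68.57 → 69 rows.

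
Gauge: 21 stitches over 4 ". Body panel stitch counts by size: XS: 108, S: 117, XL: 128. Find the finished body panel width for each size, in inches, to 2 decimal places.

XS 20.57 inches; S 22.29 inches; XL 24.38 inches.

21/4 = 5.25 sts per in.
XS: 108 / 5.25 = 20.571 → 20.57 in.
S: 117 / 5.25 = 22.286 → 22.29 in.
XL: 128 / 5.25 = 24.381 → 24.38 in.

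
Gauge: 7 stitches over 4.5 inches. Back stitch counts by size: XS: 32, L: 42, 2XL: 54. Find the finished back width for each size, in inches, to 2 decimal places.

7/4.5 = 1.556 sts per in.
XS: 32 / 1.556 = 20.571 → 20.57 in.
L: 42 / 1.556 = 27.000 → 27.00 in.
2XL: 54 / 1.556 = 34.714 → 34.71 in.

XS 20.57 inches; L 27.00 inches; 2XL 34.71 inches.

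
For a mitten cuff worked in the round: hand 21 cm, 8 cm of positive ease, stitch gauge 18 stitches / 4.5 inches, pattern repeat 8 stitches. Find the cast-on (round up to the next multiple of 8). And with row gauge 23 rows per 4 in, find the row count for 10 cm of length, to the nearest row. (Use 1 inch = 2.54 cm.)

Cast on 48 stitches; work 23 rows.

Finished = 21 + 8 = 29 cm.
29 cm × 1/2.54 = 11.42 inches.
18/4.5 = 4 sts per in; 11.42 × 4 = 45.67 sts.
Next multiple of 8 → 48.
10 cm = 3.94 inches; × 5.75 = 22.64 → 23 rows.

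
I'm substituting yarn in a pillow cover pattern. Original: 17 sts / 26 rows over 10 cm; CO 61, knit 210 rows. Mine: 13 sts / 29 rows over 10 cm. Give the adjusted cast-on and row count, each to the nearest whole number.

Stitches: 61 × 13/17 = 46.65 → 47.
Rows: 210 × 29/26 = 234.23 → 234.

Cast on 47 stitches; work 234 rows.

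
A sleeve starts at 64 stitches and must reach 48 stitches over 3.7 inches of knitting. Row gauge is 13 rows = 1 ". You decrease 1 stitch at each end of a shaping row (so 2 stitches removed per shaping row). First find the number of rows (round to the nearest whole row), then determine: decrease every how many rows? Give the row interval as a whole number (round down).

Decrease every 6th row.

Rows = 3.7 × 13 = 48.1 → 48 rows.
Stitches to remove: 16 → 8 shaping rows (at 2 st each).
48 / 8 = 6.00 → every 6 rows.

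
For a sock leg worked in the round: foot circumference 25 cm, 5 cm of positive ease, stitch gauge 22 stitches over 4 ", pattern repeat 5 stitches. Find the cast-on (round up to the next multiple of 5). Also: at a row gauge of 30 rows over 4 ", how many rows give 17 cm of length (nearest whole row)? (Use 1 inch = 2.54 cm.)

Finished = 25 + 5 = 30 cm.
30 cm × 1/2.54 = 11.81 inches.
22/4 = 5.5 sts per in; 11.81 × 5.5 = 64.96 sts.
Next multiple of 5 → 65.
17 cm = 6.69 inches; × 7.5 = 50.20 → 50 rows.

Cast on 65 stitches; work 50 rows.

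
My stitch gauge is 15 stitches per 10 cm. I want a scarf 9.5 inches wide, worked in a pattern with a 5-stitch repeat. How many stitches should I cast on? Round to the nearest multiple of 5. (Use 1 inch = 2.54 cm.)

9.5 in = 9.5 × 2.54 = 24.13 cm.
15 / 10 = 1.5 sts/cm.
24.13 × 1.5 = 36.20 sts.
→ 35.

35 stitches.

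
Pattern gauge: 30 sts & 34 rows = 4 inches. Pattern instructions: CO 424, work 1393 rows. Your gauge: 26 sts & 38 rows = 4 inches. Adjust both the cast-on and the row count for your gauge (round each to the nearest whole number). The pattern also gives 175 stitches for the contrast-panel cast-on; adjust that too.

Cast on 367 stitches; work 1557 rows; contrast-panel cast-on 152 stitches.

Stitches: 424 × 26/30 = 367.47 → 367.
Rows: 1393 × 38/34 = 1556.88 → 1557.
contrast-panel cast-on: 175 × 26/30 = 151.67 → 152.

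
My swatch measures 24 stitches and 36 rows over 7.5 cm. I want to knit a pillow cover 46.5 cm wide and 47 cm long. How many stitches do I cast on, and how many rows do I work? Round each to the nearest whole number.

Stitch gauge = 24/7.5 = 3.2 sts/cm; 46.5 × 3.2 = 148.80 → 149 sts.
Row gauge = 36/7.5 = 4.8 rows/cm; 47 × 4.8 = 225.60 → 226 rows.

Cast on 149 stitches and work 226 rows.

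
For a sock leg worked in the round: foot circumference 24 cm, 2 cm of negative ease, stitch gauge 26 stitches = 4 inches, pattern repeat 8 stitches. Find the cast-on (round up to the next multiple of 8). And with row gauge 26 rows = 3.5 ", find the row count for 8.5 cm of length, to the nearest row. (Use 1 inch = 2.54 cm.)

Cast on 64 stitches; work 25 rows.

Finished = 24 − 2 = 22 cm.
22 cm × 1/2.54 = 8.66 inches.
26/4 = 6.5 sts per in; 8.66 × 6.5 = 56.30 sts.
Next multiple of 8 → 64.
8.5 cm = 3.35 inches; × 7.429 = 24.86 → 25 rows.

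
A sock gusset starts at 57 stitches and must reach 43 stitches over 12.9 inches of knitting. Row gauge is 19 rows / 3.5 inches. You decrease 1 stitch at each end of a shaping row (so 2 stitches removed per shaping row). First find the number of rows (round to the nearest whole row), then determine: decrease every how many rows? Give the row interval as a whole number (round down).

Rows = 12.9 × 5.429 = 70.0 → 70 rows.
Stitches to remove: 14 → 7 shaping rows (at 2 st each).
70 / 7 = 10.00 → every 10 rows.

Decrease every 10th row.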